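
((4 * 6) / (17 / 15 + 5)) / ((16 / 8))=45 / 23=1.96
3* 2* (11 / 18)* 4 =44 / 3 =14.67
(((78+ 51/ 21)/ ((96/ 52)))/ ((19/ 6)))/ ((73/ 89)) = 651391/ 38836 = 16.77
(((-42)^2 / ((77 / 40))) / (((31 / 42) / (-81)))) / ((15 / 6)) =-13716864 / 341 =-40225.41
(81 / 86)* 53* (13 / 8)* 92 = 1283607 / 172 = 7462.83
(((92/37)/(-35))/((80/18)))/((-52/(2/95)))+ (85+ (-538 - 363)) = -26100983793/31986500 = -816.00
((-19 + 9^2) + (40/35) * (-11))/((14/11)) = 1903/49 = 38.84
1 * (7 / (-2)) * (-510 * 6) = 10710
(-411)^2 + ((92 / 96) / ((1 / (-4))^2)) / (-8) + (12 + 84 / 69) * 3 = 46632611 / 276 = 168958.74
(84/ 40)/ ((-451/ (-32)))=336/ 2255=0.15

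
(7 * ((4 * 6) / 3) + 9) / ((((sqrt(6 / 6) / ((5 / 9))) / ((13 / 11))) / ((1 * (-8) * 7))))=-236600 / 99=-2389.90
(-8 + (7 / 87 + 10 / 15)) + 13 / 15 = -926 / 145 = -6.39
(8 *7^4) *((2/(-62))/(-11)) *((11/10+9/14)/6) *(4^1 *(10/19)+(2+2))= 9708272/97185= 99.89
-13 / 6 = -2.17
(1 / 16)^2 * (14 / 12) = 7 / 1536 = 0.00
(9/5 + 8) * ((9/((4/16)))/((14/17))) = 2142/5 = 428.40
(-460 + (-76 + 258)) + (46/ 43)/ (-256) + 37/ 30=-22850201/ 82560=-276.77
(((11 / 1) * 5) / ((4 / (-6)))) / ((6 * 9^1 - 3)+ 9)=-1.38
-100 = -100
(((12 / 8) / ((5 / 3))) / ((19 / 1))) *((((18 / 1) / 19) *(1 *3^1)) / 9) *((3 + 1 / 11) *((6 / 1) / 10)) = 2754 / 99275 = 0.03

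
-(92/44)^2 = -529/121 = -4.37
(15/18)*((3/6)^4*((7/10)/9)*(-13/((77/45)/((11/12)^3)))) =-7865/331776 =-0.02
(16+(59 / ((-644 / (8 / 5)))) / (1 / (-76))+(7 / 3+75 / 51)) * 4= 5081672 / 41055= 123.78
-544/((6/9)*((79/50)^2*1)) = -2040000/6241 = -326.87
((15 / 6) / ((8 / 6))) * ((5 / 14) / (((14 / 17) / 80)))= 6375 / 98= 65.05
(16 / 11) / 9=16 / 99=0.16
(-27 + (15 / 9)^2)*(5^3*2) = -54500 / 9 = -6055.56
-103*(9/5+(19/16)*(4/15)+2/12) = -14111/60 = -235.18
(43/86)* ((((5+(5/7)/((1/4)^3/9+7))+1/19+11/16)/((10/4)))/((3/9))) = 30083169/8582224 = 3.51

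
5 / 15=1 / 3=0.33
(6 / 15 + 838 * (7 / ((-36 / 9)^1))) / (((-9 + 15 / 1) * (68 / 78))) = -190593 / 680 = -280.28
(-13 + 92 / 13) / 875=-11 / 1625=-0.01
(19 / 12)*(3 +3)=19 / 2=9.50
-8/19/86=-0.00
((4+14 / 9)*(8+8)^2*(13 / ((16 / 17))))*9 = 176800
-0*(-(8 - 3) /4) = 0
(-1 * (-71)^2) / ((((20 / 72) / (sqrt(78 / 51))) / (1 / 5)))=-90738 * sqrt(442) / 425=-4488.61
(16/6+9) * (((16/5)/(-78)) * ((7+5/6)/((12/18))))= -658/117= -5.62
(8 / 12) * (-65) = -130 / 3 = -43.33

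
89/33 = 2.70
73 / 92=0.79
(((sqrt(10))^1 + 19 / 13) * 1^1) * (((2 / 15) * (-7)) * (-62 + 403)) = -4774 * sqrt(10) / 15- 90706 / 195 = -1471.61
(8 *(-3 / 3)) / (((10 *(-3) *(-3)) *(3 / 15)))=-0.44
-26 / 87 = -0.30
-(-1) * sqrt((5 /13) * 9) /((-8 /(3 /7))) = -9 * sqrt(65) /728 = -0.10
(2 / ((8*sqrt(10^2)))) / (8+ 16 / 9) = 9 / 3520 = 0.00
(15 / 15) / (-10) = -1 / 10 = -0.10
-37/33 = -1.12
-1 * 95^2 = -9025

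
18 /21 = 6 /7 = 0.86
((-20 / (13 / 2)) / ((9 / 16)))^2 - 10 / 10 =395911 / 13689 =28.92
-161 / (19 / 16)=-2576 / 19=-135.58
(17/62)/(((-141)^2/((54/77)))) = 51/5272883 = 0.00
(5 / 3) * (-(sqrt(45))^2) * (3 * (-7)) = 1575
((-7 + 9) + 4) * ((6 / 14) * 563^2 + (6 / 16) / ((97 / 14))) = 1106856189 / 1358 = 815063.47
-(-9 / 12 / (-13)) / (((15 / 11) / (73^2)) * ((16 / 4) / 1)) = -58619 / 1040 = -56.36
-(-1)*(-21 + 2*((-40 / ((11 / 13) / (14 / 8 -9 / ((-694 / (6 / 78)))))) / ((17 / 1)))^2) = 111226576259 / 4210582321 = 26.42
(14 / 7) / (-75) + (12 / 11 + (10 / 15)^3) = 1.36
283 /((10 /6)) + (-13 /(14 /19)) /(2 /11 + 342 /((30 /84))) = 626062783 /3687460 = 169.78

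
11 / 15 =0.73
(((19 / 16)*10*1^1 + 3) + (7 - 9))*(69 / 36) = 2369 / 96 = 24.68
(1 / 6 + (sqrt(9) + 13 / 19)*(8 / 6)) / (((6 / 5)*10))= 193 / 456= 0.42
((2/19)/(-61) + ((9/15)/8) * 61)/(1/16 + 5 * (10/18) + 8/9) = 1272102/1037305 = 1.23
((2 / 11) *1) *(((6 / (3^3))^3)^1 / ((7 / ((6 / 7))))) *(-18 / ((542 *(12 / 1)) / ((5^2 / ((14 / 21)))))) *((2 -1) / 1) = -100 / 3943863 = -0.00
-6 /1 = -6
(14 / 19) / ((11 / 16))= 224 / 209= 1.07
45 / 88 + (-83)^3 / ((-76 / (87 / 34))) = 273607347 / 14212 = 19251.85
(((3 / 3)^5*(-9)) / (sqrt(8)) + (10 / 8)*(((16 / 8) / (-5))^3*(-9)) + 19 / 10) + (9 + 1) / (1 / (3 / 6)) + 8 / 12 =1243 / 150- 9*sqrt(2) / 4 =5.10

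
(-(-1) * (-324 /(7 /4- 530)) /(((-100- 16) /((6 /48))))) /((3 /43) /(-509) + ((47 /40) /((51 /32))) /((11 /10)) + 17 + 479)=-0.00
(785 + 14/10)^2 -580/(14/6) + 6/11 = 1189990598/1925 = 618176.93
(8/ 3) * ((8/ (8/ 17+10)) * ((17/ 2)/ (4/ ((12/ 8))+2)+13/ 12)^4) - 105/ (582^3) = 54995028055569431/ 379134783274968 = 145.05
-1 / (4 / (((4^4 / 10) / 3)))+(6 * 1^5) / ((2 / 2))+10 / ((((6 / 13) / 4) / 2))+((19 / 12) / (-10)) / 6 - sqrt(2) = 25513 / 144 - sqrt(2) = 175.76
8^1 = 8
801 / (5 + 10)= 53.40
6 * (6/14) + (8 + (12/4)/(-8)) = 571/56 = 10.20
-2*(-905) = 1810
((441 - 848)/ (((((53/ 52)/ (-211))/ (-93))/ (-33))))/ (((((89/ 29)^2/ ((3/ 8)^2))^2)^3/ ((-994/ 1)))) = -320187612209293300114499915869743933/ 112446464808296125592682138116816896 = -2.85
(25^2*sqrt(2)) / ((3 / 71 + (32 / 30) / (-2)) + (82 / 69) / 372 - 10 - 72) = -2847543750*sqrt(2) / 375820579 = -10.72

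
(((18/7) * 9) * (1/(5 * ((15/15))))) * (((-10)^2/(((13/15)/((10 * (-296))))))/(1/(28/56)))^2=134979002535.93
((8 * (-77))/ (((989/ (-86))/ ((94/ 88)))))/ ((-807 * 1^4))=-1316/ 18561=-0.07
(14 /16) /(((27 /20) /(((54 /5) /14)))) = 1 /2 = 0.50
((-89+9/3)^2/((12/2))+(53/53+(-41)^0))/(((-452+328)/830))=-768580/93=-8264.30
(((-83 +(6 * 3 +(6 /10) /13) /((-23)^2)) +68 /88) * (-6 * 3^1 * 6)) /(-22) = -403.49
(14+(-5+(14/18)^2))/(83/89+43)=34621/158355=0.22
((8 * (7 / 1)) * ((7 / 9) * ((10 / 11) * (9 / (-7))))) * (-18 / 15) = 672 / 11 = 61.09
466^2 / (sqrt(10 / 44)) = 217156 * sqrt(110) / 5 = 455510.27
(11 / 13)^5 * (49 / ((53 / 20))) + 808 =16058081412 / 19678529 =816.02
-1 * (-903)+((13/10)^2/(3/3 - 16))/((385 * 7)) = 3650377331/4042500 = 903.00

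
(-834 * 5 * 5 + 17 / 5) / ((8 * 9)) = -104233 / 360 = -289.54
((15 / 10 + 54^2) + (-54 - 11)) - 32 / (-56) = 39943 / 14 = 2853.07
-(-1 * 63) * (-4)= -252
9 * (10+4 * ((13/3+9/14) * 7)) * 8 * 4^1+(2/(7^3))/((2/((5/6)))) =88510469/2058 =43008.00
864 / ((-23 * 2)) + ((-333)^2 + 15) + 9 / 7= 17852727 / 161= 110886.50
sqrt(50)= 5 * sqrt(2)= 7.07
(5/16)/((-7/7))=-0.31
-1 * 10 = -10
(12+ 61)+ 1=74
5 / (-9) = -5 / 9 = -0.56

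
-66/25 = -2.64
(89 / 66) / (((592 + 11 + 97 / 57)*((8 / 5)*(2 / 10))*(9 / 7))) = 42275 / 7799616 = 0.01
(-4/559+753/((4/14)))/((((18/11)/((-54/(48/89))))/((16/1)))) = -2884604899/1118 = -2580147.49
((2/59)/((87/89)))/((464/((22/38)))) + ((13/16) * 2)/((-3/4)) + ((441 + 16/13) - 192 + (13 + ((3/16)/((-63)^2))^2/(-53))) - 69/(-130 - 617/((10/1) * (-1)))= 52098567140874836395097/198793045744515226368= 262.07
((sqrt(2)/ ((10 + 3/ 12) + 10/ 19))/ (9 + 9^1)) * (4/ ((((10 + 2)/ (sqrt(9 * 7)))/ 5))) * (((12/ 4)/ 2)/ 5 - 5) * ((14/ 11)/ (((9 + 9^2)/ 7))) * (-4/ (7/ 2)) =7144 * sqrt(14)/ 521235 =0.05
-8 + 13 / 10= -6.70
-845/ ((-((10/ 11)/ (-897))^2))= 16453449441/ 20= 822672472.05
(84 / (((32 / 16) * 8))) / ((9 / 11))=77 / 12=6.42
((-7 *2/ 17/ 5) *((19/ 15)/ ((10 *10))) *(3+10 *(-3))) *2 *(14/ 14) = 1197/ 10625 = 0.11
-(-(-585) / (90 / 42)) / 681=-91 / 227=-0.40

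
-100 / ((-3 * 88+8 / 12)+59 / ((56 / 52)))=4200 / 8759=0.48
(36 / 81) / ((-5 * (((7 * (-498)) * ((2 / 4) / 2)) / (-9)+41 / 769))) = -6152 / 6705525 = -0.00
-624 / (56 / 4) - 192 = -1656 / 7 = -236.57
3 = 3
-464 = -464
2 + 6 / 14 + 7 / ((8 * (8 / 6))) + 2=1139 / 224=5.08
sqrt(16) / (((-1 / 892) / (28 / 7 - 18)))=49952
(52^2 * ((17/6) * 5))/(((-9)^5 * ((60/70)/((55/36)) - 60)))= 11061050/1013457987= 0.01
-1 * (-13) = 13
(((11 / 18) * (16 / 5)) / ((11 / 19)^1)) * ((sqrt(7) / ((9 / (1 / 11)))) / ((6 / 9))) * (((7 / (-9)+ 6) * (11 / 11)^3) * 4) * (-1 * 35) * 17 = -1700272 * sqrt(7) / 2673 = -1682.94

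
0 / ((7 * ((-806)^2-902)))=0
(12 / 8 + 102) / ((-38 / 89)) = -18423 / 76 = -242.41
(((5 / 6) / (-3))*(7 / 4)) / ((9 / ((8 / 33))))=-35 / 2673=-0.01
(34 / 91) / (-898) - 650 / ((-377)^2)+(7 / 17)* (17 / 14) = 34019525 / 68724838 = 0.50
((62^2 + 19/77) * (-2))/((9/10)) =-1973380/231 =-8542.77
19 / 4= 4.75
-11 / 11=-1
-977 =-977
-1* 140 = -140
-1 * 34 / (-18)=17 / 9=1.89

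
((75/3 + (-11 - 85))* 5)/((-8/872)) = 38695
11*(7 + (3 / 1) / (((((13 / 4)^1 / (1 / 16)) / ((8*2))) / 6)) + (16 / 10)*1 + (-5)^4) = 456984 / 65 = 7030.52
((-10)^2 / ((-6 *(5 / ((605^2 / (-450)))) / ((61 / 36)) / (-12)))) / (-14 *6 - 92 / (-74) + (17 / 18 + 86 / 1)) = -330447370 / 25101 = -13164.71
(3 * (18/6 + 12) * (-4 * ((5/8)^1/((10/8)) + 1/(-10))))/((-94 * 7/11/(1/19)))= 396/6251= 0.06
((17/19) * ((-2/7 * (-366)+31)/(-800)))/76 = -0.00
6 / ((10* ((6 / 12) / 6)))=36 / 5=7.20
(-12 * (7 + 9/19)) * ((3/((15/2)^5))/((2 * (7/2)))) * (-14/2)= 18176/1603125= 0.01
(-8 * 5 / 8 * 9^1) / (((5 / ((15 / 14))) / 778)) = -52515 / 7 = -7502.14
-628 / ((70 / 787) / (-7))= 247118 / 5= 49423.60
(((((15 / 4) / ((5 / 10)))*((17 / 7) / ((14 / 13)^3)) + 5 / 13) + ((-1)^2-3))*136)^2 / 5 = 12121442551240929 / 19485027380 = 622090.10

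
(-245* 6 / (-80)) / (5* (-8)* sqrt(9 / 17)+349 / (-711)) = 620099361 / 58219454264 - 1114673805* sqrt(17) / 7277431783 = -0.62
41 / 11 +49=580 / 11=52.73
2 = 2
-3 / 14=-0.21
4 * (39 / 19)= 156 / 19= 8.21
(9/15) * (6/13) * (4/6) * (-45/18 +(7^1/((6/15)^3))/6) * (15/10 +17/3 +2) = 8305/312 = 26.62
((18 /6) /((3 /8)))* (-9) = -72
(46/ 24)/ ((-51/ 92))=-529/ 153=-3.46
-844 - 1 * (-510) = -334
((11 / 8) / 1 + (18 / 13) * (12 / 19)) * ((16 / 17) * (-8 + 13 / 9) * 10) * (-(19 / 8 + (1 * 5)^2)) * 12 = 191446150 / 4199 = 45593.27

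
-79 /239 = -0.33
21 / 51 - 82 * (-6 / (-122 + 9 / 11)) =-82673 / 22661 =-3.65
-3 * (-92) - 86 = 190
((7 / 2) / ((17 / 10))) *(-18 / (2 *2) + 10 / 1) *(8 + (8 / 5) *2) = 2156 / 17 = 126.82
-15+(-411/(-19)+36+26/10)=4297/95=45.23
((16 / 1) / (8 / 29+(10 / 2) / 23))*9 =96048 / 329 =291.94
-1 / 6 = -0.17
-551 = -551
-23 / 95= -0.24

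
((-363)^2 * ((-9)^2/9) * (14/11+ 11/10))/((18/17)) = 53150823/20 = 2657541.15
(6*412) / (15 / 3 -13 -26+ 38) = 618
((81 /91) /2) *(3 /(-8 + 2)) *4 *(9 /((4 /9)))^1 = -6561 /364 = -18.02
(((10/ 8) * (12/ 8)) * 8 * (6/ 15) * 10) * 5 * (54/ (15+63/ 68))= 367200/ 361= 1017.17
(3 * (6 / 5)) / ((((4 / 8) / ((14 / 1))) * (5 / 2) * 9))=112 / 25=4.48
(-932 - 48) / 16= -245 / 4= -61.25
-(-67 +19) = 48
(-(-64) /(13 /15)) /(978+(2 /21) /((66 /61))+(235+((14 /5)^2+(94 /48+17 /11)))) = 133056000 /2206181237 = 0.06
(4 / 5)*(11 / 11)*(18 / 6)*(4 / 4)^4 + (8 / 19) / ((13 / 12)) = 3444 / 1235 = 2.79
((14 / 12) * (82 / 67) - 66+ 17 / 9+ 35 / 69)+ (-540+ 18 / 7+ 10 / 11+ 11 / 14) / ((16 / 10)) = -6783547543 / 17086608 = -397.01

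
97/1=97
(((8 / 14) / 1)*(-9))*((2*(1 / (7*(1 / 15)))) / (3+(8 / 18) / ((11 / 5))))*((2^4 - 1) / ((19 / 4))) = -6415200 / 295127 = -21.74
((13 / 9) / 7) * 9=13 / 7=1.86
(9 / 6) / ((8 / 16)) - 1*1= 2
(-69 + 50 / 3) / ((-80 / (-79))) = -12403 / 240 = -51.68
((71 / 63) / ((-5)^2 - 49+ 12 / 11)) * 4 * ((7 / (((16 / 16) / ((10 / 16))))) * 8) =-3905 / 567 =-6.89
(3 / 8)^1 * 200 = 75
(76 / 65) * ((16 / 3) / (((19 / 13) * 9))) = 64 / 135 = 0.47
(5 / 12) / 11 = 5 / 132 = 0.04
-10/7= -1.43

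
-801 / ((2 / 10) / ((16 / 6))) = -10680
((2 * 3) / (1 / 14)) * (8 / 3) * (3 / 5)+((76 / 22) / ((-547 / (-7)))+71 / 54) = 220552751 / 1624590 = 135.76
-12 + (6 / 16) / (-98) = -9411 / 784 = -12.00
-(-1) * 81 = 81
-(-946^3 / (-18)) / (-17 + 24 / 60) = 2116476340 / 747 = 2833301.66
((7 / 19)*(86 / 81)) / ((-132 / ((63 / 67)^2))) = -14749 / 5629206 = -0.00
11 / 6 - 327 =-1951 / 6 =-325.17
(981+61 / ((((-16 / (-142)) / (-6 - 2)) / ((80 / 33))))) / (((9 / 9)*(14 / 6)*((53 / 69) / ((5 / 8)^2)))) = -541834575 / 261184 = -2074.53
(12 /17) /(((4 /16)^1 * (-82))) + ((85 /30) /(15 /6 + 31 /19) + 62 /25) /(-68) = -2658757 /32828700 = -0.08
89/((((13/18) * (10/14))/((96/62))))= 538272/2015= 267.13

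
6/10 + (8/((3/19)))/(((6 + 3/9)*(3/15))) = 203/5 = 40.60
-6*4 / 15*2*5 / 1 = -16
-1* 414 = -414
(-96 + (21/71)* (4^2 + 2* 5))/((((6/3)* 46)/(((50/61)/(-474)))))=26125/15738854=0.00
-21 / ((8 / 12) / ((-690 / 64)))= 21735 / 64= 339.61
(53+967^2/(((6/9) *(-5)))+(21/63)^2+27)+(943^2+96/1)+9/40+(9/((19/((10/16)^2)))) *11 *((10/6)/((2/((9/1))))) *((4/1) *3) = 16664478559/27360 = 609081.82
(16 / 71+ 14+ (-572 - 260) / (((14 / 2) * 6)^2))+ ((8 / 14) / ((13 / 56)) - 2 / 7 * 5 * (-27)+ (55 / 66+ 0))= 45279461 / 814086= 55.62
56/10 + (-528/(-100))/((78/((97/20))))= 19267/3250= 5.93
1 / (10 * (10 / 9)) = 9 / 100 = 0.09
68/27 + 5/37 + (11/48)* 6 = 4.03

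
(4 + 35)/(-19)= -39/19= -2.05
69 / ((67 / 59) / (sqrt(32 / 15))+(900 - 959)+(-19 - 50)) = -983814144 / 1824979193 - 1091028 *sqrt(30) / 1824979193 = -0.54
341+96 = 437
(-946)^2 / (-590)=-447458 / 295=-1516.81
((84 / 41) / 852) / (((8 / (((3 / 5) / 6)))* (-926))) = -7 / 215646880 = -0.00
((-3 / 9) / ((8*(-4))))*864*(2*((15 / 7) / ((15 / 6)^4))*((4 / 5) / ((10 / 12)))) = 20736 / 21875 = 0.95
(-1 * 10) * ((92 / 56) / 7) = -115 / 49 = -2.35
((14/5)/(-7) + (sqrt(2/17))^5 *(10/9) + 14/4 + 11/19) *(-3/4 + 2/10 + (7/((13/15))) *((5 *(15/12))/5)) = 292 *sqrt(34)/33813 + 867459/24700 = 35.17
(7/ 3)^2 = 5.44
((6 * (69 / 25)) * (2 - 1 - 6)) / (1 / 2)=-828 / 5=-165.60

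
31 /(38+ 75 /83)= 2573 /3229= 0.80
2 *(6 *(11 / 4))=33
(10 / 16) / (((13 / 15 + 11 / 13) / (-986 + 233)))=-734175 / 2672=-274.77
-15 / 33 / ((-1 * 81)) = 0.01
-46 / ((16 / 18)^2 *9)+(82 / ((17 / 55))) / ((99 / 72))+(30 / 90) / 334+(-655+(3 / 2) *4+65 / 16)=-124951633 / 272544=-458.46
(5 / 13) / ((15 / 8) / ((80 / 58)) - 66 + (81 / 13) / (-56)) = -448 / 75423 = -0.01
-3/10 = -0.30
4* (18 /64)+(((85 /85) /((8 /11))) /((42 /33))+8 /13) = 4107 /1456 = 2.82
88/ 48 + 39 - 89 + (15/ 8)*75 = 2219/ 24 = 92.46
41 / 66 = 0.62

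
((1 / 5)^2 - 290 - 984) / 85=-14.99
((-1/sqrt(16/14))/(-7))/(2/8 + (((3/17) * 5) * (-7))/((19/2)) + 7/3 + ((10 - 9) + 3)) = 969 * sqrt(14)/160979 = 0.02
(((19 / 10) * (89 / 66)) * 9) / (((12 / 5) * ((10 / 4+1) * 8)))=1691 / 4928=0.34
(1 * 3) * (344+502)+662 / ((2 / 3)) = 3531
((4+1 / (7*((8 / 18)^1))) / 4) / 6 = 121 / 672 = 0.18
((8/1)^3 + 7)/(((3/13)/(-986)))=-2217514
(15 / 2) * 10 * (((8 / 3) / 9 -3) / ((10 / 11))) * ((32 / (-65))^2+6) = -10589161 / 7605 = -1392.39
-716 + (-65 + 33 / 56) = -43703 / 56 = -780.41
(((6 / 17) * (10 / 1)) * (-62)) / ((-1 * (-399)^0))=3720 / 17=218.82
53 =53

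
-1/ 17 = -0.06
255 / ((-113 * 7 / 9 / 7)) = -2295 / 113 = -20.31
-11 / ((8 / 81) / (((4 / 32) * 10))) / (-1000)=891 / 6400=0.14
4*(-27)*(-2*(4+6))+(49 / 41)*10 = 89050 / 41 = 2171.95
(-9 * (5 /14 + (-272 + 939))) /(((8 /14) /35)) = -2943045 /8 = -367880.62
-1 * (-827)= 827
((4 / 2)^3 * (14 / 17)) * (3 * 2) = 672 / 17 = 39.53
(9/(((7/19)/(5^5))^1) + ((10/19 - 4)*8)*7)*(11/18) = 37133261/798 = 46532.91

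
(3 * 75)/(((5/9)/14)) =5670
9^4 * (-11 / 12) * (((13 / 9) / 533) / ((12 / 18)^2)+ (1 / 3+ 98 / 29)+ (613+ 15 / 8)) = -141552919629 / 38048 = -3720377.41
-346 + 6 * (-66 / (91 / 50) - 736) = -4979.58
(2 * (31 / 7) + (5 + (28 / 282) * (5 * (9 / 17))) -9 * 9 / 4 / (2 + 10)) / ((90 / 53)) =58965521 / 8053920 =7.32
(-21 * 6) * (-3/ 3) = 126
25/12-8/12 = 17/12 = 1.42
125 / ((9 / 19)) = 2375 / 9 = 263.89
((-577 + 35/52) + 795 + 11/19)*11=2382831/988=2411.77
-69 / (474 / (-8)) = 92 / 79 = 1.16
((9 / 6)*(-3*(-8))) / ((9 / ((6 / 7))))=24 / 7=3.43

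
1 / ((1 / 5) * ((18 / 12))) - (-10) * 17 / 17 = 40 / 3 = 13.33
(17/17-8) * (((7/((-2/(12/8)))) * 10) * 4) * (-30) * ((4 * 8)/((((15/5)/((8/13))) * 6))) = -627200/13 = -48246.15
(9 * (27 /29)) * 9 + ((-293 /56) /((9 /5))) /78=85932859 /1140048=75.38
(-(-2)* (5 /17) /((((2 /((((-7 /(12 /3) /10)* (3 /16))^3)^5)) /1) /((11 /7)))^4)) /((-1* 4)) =-131321629981356187334595569379439904802598387846800658338597019272889026851313441 /255521433005793055194375488930679868578474261321225201932953257702704341932469398648850451024262834889874525388800000000000000000000000000000000000000000000000000000000000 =-0.00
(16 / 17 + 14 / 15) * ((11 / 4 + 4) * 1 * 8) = 8604 / 85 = 101.22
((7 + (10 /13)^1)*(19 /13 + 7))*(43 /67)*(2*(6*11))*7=441422520 /11323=38984.59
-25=-25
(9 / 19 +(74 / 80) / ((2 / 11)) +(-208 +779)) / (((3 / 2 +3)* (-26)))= -876373 / 177840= -4.93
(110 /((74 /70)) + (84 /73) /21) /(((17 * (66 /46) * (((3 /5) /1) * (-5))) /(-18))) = 12935108 /505087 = 25.61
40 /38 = 20 /19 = 1.05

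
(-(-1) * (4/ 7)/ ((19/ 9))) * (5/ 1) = 180/ 133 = 1.35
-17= -17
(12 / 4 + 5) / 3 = 8 / 3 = 2.67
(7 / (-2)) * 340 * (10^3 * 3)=-3570000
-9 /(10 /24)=-108 /5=-21.60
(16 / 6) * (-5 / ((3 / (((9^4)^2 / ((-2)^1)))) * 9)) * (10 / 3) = 35429400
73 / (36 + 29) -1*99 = -6362 / 65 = -97.88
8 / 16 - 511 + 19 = -983 / 2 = -491.50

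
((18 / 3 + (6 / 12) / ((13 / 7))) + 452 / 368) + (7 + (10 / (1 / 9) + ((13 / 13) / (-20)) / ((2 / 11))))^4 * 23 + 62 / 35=10786784073336929019 / 5358080000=2013180854.59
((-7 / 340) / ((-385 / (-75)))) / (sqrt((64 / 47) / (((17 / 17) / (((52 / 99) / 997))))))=-0.15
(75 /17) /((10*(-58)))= -15 /1972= -0.01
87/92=0.95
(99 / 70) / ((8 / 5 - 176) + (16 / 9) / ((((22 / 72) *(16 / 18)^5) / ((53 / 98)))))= -3902976 / 465640207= -0.01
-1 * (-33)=33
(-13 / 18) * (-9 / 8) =13 / 16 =0.81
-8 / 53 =-0.15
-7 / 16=-0.44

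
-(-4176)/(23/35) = 146160/23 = 6354.78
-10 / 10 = -1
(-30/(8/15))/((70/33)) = -1485/56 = -26.52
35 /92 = 0.38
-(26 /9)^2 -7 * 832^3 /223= -326552669404 /18063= -18078540.08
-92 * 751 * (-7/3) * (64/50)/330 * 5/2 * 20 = 15476608/495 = 31265.87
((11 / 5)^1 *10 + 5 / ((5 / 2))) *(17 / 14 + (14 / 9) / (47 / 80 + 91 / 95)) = 2629268 / 49329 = 53.30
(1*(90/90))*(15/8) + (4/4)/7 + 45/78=1889/728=2.59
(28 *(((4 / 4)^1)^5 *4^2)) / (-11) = -448 / 11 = -40.73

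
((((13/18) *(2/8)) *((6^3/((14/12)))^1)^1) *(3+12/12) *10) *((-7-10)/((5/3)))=-95472/7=-13638.86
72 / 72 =1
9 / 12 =3 / 4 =0.75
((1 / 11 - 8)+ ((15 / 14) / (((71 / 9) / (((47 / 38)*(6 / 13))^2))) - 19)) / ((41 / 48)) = -430098929544 / 13674984323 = -31.45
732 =732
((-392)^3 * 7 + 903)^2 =177791347702590769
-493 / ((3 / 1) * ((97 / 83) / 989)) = -40468891 / 291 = -139068.35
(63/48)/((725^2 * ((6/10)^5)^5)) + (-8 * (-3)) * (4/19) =428255038958295881/72207065014878384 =5.93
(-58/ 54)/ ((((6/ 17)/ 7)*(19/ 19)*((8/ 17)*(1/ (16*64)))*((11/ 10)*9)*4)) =-9386720/ 8019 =-1170.56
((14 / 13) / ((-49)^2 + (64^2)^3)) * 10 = 140 / 893353228781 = 0.00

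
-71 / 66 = -1.08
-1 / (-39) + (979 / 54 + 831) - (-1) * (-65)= 784.16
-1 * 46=-46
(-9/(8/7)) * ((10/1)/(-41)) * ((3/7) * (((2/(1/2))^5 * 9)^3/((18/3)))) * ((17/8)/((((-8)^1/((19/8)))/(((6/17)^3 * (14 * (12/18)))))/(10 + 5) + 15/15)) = 504049616436.66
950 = 950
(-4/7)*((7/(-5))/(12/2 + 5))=4/55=0.07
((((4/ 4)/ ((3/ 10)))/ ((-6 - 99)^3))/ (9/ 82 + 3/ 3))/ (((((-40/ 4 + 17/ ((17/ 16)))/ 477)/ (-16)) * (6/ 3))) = 34768/ 21068775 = 0.00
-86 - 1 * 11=-97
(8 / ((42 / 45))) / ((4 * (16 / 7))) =15 / 16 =0.94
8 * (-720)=-5760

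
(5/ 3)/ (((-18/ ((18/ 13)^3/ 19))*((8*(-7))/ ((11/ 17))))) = 1485/ 9934834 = 0.00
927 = 927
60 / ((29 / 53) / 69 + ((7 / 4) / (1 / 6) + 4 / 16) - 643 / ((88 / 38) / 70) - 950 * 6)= -9654480 / 4042874393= -0.00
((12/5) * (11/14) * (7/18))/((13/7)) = 0.39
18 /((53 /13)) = 234 /53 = 4.42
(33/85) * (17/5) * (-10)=-66/5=-13.20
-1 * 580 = -580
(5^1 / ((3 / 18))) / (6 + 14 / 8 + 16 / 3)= 360 / 157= 2.29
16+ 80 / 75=256 / 15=17.07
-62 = -62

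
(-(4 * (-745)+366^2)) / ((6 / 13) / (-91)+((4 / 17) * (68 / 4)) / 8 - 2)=309889216 / 3561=87023.09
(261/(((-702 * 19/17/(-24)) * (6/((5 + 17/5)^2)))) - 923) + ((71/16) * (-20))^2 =696288263/98800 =7047.45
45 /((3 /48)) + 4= 724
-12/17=-0.71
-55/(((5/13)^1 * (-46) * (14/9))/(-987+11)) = -314028/161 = -1950.48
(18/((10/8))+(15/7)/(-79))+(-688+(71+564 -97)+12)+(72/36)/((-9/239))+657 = 480.26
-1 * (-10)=10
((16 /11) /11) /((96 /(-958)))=-479 /363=-1.32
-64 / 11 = -5.82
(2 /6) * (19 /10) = 19 /30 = 0.63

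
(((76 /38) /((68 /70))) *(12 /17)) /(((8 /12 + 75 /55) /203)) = 2813580 /19363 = 145.31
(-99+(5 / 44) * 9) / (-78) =1437 / 1144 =1.26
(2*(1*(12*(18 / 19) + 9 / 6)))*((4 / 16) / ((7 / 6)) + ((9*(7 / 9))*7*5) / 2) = 420051 / 133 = 3158.28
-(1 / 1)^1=-1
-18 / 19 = -0.95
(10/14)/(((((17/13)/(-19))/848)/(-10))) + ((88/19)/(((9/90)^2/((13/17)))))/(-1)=87652.54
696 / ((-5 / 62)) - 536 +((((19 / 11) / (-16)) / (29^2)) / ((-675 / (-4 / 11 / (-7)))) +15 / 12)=-4406794067729 / 480820725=-9165.15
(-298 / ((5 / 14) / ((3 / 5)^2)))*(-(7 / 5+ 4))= 1013796 / 625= 1622.07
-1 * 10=-10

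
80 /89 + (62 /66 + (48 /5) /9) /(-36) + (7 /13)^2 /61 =4621048309 /5449955940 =0.85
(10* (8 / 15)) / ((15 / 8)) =128 / 45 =2.84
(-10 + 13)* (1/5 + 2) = 33/5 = 6.60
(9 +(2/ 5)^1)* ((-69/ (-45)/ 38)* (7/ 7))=0.38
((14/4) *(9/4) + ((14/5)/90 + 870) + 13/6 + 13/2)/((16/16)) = 1595831/1800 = 886.57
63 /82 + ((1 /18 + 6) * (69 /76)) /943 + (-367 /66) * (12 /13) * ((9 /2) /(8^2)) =0.41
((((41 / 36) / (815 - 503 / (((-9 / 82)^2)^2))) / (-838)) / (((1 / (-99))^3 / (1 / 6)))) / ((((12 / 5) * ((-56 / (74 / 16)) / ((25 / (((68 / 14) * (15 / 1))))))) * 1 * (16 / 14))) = 6954933429675 / 10613634865594302464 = 0.00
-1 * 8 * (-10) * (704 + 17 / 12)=56433.33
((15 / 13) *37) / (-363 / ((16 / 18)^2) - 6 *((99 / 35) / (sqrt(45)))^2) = -72520000 / 782216721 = -0.09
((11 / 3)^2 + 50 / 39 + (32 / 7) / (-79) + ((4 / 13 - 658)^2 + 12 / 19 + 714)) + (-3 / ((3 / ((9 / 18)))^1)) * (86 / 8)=55394886901391 / 127849176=433283.10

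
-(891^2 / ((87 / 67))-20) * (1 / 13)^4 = -17729429 / 828269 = -21.41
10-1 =9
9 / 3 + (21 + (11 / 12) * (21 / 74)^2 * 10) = 270933 / 10952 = 24.74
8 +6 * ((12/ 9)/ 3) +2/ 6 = 11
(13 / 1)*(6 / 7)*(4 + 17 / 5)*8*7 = 23088 / 5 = 4617.60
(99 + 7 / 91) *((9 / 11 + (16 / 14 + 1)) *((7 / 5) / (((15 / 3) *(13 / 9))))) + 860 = 42611476 / 46475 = 916.87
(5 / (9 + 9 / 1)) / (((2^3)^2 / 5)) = 25 / 1152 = 0.02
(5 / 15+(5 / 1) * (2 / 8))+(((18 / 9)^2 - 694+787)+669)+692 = 17515 / 12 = 1459.58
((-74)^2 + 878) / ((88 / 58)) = 92133 / 22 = 4187.86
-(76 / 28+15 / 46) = -979 / 322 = -3.04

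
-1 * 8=-8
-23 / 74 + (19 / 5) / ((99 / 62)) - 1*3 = -34103 / 36630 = -0.93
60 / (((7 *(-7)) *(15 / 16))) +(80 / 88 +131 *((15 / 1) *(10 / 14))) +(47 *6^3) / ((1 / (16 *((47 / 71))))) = 4168587937 / 38269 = 108928.58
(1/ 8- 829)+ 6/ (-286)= -948257/ 1144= -828.90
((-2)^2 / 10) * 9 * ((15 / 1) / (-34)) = -27 / 17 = -1.59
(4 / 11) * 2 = 0.73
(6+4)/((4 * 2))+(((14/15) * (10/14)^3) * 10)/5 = 1135/588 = 1.93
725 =725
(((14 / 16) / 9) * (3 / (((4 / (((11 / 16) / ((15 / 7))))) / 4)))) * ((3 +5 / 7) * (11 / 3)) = 11011 / 8640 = 1.27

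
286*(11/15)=3146/15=209.73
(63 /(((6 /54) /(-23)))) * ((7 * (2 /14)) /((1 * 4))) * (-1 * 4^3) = 208656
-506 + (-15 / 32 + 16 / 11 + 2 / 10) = -888473 / 1760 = -504.81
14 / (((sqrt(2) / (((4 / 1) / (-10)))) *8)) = -7 *sqrt(2) / 20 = -0.49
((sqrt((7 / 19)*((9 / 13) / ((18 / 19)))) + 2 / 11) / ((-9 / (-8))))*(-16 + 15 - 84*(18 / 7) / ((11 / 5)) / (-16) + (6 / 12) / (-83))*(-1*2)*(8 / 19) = -299776*sqrt(182) / 2029599 - 1199104 / 1717353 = -2.69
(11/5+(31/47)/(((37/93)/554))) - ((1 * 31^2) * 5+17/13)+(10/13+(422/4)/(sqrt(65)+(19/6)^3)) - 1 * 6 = -19339652475686843/4975036696435 - 4922208 * sqrt(65)/44013241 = -3888.24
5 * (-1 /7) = -5 /7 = -0.71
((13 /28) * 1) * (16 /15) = 52 /105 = 0.50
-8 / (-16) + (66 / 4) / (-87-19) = 73 / 212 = 0.34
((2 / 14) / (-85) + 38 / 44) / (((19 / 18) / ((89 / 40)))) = 9037683 / 4974200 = 1.82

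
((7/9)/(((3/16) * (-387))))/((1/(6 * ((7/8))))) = -196/3483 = -0.06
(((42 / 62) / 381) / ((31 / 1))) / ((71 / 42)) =294 / 8665337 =0.00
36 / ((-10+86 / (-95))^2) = 81225 / 268324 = 0.30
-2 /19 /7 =-2 /133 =-0.02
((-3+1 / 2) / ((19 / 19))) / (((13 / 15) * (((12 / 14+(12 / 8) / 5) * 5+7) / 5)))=-2625 / 2327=-1.13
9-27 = -18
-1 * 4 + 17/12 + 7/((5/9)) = 601/60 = 10.02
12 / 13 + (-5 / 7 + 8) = 747 / 91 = 8.21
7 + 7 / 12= 91 / 12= 7.58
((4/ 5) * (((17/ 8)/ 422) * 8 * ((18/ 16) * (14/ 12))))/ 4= 357/ 33760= 0.01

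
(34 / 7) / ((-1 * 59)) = -34 / 413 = -0.08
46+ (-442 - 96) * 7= -3720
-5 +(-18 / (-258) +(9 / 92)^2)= -1790885 / 363952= -4.92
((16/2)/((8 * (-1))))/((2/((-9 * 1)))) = 9/2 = 4.50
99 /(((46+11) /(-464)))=-15312 /19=-805.89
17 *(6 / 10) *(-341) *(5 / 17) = -1023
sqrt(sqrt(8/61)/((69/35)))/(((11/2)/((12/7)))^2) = 192 * 122^(3/4) * sqrt(2415)/8318387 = 0.04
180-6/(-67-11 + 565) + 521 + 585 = 626276/487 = 1285.99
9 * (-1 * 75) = -675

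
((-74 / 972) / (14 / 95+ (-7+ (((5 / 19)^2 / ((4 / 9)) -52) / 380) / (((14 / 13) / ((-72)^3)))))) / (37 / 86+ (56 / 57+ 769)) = -1036703555 / 495996783660026631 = -0.00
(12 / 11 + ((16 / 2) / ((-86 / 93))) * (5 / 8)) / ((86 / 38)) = -77577 / 40678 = -1.91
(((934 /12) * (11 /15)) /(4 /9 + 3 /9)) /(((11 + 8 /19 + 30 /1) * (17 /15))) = 292809 /187306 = 1.56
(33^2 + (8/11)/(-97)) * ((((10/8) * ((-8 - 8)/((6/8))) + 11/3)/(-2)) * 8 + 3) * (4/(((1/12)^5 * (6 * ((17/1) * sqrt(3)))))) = 6103889049600 * sqrt(3)/18139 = 582846130.31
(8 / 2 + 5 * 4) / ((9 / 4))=32 / 3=10.67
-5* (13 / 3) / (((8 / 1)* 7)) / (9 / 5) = -325 / 1512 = -0.21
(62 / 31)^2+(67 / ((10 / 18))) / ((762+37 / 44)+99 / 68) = 5942462 / 1429235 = 4.16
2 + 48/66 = 2.73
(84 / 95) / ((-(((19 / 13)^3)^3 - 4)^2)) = -3148751394654807007612 / 2487451655133885582941685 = -0.00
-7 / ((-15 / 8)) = 56 / 15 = 3.73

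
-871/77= -11.31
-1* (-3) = 3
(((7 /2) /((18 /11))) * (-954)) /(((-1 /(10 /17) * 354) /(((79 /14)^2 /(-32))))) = -18192515 /5392128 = -3.37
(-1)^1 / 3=-1 / 3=-0.33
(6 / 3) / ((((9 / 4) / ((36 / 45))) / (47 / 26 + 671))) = 93296 / 195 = 478.44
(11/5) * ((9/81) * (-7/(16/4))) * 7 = -539/180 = -2.99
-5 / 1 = -5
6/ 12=1/ 2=0.50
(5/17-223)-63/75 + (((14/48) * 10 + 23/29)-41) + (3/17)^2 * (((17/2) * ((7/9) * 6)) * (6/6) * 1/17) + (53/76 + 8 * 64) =3008827918/11942925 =251.93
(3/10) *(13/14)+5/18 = 701/1260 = 0.56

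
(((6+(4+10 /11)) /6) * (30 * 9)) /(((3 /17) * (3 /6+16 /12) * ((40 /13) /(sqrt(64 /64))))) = 59670 /121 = 493.14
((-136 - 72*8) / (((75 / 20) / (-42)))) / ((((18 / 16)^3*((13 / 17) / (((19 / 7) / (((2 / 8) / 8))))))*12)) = 7535853568 / 142155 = 53011.53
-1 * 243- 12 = -255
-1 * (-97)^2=-9409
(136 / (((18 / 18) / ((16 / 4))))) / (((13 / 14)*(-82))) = -3808 / 533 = -7.14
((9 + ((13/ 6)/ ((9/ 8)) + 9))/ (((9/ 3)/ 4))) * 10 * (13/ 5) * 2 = 111904/ 81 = 1381.53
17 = 17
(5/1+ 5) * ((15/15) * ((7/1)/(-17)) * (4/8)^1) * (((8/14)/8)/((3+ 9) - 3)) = -5/306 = -0.02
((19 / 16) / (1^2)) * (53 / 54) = 1007 / 864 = 1.17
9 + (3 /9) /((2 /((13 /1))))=67 /6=11.17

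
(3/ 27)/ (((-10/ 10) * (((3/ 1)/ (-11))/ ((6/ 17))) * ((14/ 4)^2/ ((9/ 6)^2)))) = 22/ 833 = 0.03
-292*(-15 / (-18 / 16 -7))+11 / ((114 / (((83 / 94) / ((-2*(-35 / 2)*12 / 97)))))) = -31539894467 / 58509360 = -539.06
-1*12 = -12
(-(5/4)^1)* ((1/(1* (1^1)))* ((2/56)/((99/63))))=-0.03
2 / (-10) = -1 / 5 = -0.20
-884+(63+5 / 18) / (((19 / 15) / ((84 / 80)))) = -126395 / 152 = -831.55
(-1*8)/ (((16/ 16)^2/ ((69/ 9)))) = -184/ 3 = -61.33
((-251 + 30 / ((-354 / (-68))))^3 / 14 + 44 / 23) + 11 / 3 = -1053487.00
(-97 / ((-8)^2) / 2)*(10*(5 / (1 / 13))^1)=-31525 / 64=-492.58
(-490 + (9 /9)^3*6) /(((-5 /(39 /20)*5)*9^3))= 1573 /30375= 0.05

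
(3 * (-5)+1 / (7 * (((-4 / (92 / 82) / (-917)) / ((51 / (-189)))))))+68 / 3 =-11615 / 5166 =-2.25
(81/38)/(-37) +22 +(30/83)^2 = 213797939/9685934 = 22.07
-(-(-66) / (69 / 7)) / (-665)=22 / 2185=0.01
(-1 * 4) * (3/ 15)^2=-4/ 25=-0.16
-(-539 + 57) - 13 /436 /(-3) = 630469 /1308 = 482.01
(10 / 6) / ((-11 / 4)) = -0.61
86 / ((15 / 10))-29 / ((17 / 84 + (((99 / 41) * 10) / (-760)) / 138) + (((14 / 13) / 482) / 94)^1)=-23148320468740 / 268831679793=-86.11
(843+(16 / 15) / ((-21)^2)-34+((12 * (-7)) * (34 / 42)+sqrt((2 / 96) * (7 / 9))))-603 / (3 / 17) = -17701724 / 6615+sqrt(21) / 36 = -2675.87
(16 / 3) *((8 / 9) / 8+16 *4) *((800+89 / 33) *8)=1956371584 / 891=2195703.24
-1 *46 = -46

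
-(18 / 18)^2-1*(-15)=14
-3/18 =-1/6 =-0.17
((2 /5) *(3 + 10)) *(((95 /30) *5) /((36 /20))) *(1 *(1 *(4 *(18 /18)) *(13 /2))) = 32110 /27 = 1189.26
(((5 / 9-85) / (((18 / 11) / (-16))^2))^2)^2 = 1199819031223844428840960000 / 282429536481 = 4248206636505811.62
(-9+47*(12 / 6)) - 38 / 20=831 / 10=83.10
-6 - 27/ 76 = -483/ 76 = -6.36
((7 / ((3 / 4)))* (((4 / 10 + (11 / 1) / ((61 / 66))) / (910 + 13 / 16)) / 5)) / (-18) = -840448 / 600043275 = -0.00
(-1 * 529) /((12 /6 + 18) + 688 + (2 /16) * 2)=-2116 /2833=-0.75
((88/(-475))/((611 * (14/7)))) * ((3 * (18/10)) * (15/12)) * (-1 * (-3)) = -891/290225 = -0.00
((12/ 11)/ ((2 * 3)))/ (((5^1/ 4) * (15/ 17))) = 136/ 825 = 0.16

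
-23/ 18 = -1.28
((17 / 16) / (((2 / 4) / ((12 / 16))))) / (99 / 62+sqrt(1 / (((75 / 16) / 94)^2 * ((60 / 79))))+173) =1444021171875 / 155446163866736 - 345527550 * sqrt(1185) / 9715385241671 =0.01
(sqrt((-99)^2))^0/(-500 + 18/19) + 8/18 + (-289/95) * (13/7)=-295506461/56749770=-5.21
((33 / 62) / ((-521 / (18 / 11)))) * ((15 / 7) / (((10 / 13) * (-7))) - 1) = 3699 / 1582798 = 0.00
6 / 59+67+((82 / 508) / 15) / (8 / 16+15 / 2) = 120672739 / 1798320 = 67.10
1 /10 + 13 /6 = 34 /15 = 2.27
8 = 8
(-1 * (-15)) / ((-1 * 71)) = -15 / 71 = -0.21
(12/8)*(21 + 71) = 138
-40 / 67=-0.60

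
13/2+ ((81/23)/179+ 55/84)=2481121/345828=7.17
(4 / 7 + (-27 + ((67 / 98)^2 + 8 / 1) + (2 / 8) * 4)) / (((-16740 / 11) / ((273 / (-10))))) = -4658797 / 15311520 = -0.30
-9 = -9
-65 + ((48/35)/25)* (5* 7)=-1577/25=-63.08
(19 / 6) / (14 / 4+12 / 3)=19 / 45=0.42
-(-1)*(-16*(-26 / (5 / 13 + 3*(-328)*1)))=-5408 / 12787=-0.42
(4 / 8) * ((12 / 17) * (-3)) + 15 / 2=219 / 34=6.44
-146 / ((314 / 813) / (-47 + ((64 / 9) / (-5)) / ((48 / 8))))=126156191 / 7065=17856.50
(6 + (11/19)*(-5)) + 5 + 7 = 287/19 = 15.11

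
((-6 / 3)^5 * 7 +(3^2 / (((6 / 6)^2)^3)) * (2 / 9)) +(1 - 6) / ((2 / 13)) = -509 / 2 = -254.50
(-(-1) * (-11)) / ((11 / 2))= -2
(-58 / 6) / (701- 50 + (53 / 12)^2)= -1392 / 96553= -0.01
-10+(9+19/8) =1.38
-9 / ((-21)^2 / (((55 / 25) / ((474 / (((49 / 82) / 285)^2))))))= -539 / 1294391853000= -0.00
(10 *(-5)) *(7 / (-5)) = 70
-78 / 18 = -13 / 3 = -4.33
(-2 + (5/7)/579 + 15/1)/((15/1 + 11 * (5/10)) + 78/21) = 0.54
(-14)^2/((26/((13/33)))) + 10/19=3.50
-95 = -95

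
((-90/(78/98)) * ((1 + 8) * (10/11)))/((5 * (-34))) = 13230/2431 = 5.44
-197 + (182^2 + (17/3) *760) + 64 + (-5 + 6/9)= 111880/3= 37293.33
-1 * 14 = -14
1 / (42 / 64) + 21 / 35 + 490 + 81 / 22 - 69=985921 / 2310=426.81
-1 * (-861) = 861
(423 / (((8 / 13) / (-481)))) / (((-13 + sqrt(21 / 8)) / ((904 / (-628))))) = -7771065822 / 208967 - 298887147 * sqrt(42) / 417934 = -41822.73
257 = 257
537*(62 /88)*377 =6275919 /44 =142634.52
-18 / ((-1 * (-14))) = -9 / 7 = -1.29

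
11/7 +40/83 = 1193/581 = 2.05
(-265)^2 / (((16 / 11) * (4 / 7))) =5407325 / 64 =84489.45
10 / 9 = 1.11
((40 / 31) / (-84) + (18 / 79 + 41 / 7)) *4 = 1248620 / 51429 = 24.28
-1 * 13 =-13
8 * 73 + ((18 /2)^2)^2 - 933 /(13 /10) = 83555 /13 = 6427.31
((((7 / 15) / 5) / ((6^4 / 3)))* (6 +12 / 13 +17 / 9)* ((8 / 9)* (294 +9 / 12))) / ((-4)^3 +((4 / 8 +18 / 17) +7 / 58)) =-466095511 / 58234269600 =-0.01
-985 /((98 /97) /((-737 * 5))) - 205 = 352063235 /98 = 3592481.99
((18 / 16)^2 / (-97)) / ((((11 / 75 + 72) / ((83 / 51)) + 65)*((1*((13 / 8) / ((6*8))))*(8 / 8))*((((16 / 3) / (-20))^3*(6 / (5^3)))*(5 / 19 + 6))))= 1347226171875 / 2178731830912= 0.62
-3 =-3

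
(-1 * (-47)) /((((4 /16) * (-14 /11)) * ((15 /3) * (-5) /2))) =2068 /175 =11.82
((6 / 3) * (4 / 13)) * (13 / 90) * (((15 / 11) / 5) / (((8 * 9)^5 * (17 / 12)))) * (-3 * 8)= -1 / 4711322880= -0.00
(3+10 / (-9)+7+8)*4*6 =405.33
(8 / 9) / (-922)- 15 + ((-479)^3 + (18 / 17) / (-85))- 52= -109902306.01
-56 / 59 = -0.95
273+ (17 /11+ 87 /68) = 275.82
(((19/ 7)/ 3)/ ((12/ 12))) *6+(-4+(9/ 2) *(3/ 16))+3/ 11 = 6271/ 2464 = 2.55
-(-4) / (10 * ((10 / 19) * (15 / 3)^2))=19 / 625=0.03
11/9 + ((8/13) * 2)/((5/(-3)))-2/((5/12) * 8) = -0.12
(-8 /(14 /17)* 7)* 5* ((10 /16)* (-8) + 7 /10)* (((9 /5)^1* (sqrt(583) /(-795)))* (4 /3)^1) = -5848* sqrt(583) /1325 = -106.57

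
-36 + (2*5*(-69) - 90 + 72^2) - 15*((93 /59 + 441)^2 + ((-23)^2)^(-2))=-2857832320051047 /974126521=-2933738.34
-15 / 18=-5 / 6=-0.83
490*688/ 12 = 84280/ 3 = 28093.33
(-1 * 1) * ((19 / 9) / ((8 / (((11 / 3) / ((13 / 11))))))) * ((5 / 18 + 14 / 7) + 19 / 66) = -26543 / 12636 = -2.10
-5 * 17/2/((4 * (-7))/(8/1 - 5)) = 255/56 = 4.55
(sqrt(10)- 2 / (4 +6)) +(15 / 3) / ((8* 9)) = -47 / 360 +sqrt(10) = 3.03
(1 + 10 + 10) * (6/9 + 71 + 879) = 19964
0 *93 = 0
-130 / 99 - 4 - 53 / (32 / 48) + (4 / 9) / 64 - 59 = -227789 / 1584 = -143.81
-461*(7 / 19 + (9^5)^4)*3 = -319466975267638918113558 / 19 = -16814051329875732532292.53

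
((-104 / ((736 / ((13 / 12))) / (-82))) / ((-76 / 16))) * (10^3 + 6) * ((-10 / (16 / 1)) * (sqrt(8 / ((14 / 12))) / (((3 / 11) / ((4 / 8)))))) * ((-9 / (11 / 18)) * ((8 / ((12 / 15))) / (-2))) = 784189575 * sqrt(21) / 6118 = 587382.82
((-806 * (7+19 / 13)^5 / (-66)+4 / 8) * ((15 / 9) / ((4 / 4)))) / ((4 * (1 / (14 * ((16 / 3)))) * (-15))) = -2541679999124 / 2313441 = -1098657.80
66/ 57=22/ 19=1.16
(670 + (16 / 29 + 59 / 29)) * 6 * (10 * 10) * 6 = 70218000 / 29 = 2421310.34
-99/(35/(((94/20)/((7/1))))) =-1.90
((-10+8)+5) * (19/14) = 57/14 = 4.07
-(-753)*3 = 2259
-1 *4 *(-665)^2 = -1768900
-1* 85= -85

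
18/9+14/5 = 24/5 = 4.80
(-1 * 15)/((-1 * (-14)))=-15/14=-1.07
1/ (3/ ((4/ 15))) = 4/ 45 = 0.09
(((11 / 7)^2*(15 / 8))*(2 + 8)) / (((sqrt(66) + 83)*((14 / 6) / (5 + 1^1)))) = 6779025 / 4680578 - 81675*sqrt(66) / 4680578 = 1.31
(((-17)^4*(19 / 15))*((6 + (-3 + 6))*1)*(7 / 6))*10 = 11108293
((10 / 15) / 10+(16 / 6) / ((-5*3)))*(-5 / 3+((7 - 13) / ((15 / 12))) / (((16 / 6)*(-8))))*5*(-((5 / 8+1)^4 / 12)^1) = -4941053 / 10616832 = -0.47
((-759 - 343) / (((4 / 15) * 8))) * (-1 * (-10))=-41325 / 8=-5165.62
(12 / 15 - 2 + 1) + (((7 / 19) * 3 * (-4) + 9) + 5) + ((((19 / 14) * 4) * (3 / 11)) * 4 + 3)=133872 / 7315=18.30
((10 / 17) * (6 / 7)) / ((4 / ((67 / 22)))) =1005 / 2618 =0.38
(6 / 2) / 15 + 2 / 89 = 99 / 445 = 0.22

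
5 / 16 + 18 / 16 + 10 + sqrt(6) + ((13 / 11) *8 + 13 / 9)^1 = sqrt(6) + 35381 / 1584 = 24.79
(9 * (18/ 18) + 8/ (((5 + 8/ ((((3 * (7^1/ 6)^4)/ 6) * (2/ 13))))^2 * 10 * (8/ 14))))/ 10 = 484827913526/ 538675263025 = 0.90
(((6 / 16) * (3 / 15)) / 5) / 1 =3 / 200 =0.02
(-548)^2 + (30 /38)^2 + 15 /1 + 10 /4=216832573 /722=300322.12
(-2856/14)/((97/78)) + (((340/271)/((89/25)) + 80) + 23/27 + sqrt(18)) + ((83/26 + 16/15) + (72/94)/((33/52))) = -328478584685231/4245498495810 + 3*sqrt(2) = -73.13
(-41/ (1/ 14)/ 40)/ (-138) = 287/ 2760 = 0.10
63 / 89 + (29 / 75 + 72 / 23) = 648638 / 153525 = 4.22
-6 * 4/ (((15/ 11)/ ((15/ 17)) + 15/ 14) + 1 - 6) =10.07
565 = 565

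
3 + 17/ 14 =59/ 14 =4.21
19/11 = 1.73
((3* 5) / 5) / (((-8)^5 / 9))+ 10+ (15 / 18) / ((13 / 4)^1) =13106147 / 1277952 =10.26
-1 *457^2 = -208849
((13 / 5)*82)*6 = 6396 / 5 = 1279.20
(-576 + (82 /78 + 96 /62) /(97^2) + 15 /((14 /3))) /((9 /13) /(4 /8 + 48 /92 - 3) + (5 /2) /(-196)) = 33204057481868 /21026264073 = 1579.17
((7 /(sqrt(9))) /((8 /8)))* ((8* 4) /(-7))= -32 /3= -10.67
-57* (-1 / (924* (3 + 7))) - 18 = -55421 / 3080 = -17.99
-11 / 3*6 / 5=-22 / 5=-4.40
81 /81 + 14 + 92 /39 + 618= 635.36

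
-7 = -7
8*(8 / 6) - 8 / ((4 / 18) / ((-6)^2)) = -1285.33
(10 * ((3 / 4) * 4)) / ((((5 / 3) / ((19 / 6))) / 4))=228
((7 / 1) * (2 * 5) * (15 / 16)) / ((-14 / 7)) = -525 / 16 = -32.81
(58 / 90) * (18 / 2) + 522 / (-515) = 493 / 103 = 4.79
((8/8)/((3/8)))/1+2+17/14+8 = 583/42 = 13.88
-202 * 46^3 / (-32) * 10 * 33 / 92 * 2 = 8815785 / 2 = 4407892.50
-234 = -234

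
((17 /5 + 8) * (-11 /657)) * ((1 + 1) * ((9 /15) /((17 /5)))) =-418 /6205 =-0.07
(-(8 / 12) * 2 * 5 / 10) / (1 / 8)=-16 / 3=-5.33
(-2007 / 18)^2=49729 / 4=12432.25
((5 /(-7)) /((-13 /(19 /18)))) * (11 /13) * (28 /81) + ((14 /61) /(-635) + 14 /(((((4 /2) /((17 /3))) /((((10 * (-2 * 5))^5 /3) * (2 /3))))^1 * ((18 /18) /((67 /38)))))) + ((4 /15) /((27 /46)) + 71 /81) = -14092102492527822986549 /90671623965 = -155419103312.49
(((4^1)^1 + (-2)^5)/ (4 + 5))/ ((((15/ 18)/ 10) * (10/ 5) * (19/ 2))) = -112/ 57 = -1.96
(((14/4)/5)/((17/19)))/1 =133/170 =0.78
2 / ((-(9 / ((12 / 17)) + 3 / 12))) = -2 / 13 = -0.15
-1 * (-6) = 6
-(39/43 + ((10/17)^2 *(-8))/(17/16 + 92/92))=178457/410091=0.44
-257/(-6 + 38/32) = 4112/77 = 53.40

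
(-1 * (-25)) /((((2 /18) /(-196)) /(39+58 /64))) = -14078925 /8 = -1759865.62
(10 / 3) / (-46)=-5 / 69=-0.07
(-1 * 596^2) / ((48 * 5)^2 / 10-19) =-355216 / 5741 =-61.87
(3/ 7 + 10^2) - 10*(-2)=843/ 7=120.43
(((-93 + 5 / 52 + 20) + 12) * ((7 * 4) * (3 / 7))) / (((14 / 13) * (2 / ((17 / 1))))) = -161517 / 28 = -5768.46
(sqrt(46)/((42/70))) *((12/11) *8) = 160 *sqrt(46)/11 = 98.65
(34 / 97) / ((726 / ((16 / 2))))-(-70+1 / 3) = 69.67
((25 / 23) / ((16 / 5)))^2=15625 / 135424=0.12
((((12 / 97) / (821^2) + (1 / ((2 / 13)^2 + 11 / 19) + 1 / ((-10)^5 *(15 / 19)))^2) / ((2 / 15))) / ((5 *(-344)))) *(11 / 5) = -74152320056791329040729547 / 2807095416483060000000000000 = -0.03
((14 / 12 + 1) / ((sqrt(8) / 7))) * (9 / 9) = 91 * sqrt(2) / 24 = 5.36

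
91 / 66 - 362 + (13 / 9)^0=-23735 / 66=-359.62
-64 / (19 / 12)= -768 / 19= -40.42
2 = 2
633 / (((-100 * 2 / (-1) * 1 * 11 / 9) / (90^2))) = 461457 / 22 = 20975.32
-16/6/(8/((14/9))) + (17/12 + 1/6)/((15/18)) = 373/270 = 1.38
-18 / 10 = -9 / 5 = -1.80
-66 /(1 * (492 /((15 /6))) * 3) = -55 /492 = -0.11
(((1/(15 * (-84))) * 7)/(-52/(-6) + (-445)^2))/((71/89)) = -89/2530870260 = -0.00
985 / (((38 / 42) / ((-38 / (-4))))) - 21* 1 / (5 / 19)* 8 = 97041 / 10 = 9704.10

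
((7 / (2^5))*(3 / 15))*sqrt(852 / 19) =7*sqrt(4047) / 1520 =0.29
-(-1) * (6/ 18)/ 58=1/ 174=0.01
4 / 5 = 0.80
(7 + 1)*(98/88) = 98/11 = 8.91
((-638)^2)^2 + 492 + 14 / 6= 497054455291 / 3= 165684818430.33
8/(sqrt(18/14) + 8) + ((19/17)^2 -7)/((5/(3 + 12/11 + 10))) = -21193966/1395581 -24* sqrt(7)/439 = -15.33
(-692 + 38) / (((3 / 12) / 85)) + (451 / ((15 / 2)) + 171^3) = 71668667 / 15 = 4777911.13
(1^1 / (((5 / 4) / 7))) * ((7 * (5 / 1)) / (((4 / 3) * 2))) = 147 / 2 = 73.50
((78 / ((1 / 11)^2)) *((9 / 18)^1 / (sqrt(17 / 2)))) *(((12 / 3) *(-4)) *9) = -679536 *sqrt(34) / 17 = -233078.93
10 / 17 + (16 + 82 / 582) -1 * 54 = -184379 / 4947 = -37.27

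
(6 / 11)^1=6 / 11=0.55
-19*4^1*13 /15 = -988 /15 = -65.87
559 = 559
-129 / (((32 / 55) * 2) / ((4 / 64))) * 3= -21285 / 1024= -20.79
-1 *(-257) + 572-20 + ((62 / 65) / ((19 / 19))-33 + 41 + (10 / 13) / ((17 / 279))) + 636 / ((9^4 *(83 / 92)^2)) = 830.70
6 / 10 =3 / 5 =0.60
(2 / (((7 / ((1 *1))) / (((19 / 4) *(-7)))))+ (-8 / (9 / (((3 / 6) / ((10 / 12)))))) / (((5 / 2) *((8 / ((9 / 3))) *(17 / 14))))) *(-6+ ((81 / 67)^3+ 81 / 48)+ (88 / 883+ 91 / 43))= 489648626343973 / 155307516719200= 3.15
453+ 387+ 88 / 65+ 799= 1640.35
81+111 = 192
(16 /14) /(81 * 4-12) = 1 /273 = 0.00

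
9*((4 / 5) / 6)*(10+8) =108 / 5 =21.60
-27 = -27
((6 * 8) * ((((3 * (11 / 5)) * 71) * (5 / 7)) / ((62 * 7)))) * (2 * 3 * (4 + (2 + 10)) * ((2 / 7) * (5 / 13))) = 390.53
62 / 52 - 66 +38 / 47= -78207 / 1222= -64.00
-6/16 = -3/8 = -0.38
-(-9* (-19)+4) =-175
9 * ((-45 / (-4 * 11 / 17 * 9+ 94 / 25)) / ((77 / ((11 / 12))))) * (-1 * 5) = -286875 / 232456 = -1.23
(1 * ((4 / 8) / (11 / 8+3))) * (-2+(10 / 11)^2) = -568 / 4235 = -0.13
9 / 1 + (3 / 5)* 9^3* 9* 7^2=964512 / 5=192902.40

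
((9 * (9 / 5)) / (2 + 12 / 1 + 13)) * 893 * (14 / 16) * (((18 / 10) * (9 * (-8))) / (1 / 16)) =-24303888 / 25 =-972155.52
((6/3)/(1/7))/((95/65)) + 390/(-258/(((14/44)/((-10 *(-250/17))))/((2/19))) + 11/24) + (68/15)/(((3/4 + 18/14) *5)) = 2238244538782/223975513575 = 9.99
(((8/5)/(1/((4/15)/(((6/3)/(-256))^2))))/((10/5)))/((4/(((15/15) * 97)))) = 6356992/75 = 84759.89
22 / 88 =1 / 4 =0.25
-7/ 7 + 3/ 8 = -5/ 8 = -0.62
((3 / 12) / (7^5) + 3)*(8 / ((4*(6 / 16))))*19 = 15328060 / 50421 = 304.00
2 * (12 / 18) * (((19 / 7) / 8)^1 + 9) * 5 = 2615 / 42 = 62.26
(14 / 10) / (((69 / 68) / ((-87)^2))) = 1200948 / 115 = 10443.03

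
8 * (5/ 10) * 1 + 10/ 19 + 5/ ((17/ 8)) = 6.88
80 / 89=0.90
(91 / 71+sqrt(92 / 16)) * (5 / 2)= 455 / 142+5 * sqrt(23) / 4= 9.20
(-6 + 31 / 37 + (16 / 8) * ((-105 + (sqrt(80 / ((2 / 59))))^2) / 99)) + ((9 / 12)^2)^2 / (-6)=6877921 / 170496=40.34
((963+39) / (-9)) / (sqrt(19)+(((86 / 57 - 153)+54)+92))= 180861 * sqrt(19) / 18119+993149 / 18119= 98.32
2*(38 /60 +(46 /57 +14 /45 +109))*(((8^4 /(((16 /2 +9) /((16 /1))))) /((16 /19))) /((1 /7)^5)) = 2607508434944 /153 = 17042538790.48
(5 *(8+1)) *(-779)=-35055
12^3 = 1728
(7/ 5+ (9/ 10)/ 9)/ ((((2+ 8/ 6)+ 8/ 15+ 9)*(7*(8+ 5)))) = 0.00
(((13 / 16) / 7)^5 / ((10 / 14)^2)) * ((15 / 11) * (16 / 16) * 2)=1113879 / 9890693120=0.00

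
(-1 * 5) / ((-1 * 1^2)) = 5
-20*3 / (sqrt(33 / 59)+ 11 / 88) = 28320 / 2053 - 3840*sqrt(1947) / 2053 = -68.74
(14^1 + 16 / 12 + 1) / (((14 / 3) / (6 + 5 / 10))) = 91 / 4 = 22.75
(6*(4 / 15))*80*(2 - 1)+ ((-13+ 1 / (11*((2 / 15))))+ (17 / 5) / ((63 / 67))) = 826733 / 6930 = 119.30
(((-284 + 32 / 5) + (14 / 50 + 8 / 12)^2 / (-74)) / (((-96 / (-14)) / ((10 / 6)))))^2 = 654306731968090369 / 143712144000000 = 4552.90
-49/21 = -7/3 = -2.33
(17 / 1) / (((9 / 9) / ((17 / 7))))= 289 / 7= 41.29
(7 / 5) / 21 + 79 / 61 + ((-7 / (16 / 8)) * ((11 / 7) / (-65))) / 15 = 54217 / 39650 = 1.37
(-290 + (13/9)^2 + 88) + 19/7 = -111812/567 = -197.20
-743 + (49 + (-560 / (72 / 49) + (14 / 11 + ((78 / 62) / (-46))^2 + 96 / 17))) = -3655711454773 / 3422340108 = -1068.19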